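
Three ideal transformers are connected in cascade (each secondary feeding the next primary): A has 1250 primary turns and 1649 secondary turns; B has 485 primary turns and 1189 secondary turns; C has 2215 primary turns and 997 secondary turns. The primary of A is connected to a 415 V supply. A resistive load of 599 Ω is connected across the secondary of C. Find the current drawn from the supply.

I_supply ≈ 1.47 A

Secondary of A: V = 415.00 × 1649/1250 = 547.47 V.
Secondary of B: V = 547.47 × 1189/485 = 1342.1 V.
Secondary of C: V = 1342.1 × 997/2215 = 604.12 V.
I_load = 604.12/599 = 1.0085 A, so P_out = 604.12 × 1.0085 = 609.28 W.
All ideal ⇒ P_in = P_out, so I_supply = 609.28/415 = 1.47 A.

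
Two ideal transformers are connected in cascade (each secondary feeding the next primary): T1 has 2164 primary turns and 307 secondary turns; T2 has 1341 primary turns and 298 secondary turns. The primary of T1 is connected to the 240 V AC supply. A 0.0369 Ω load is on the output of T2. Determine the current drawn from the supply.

After T1: V = 240.00 × 307/2164 = 34.048 V.
After T2: V = 34.048 × 298/1341 = 7.5662 V.
I_load = 7.5662/0.0369 = 205.05 A, so P_out = 7.5662 × 205.05 = 1551.4 W.
All ideal ⇒ P_in = P_out, so I_supply = 1551.4/240 = 6.46 A.

I_supply ≈ 6.46 A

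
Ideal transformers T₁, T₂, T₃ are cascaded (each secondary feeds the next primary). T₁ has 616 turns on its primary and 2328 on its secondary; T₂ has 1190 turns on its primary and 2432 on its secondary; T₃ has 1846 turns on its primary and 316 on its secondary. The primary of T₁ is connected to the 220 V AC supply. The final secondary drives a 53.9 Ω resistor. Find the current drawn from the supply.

Secondary of T₁: V = 220.00 × 2328/616 = 831.43 V.
Secondary of T₂: V = 831.43 × 2432/1190 = 1699.2 V.
Secondary of T₃: V = 1699.2 × 316/1846 = 290.87 V.
I_load = 290.87/53.9 = 5.3965 A, so P_out = 290.87 × 5.3965 = 1569.7 W.
All ideal ⇒ P_in = P_out, so I_supply = 1569.7/220 = 7.13 A.

I_supply ≈ 7.13 A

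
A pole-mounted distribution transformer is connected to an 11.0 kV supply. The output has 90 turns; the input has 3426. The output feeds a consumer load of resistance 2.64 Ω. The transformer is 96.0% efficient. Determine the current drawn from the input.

V_out = 11000 × 90/3426 = 288.97 V.
I_out = V_out/R = 288.97/2.64 = 109.46 A.
P_out = V_out I_out = 288.97 × 109.46 = 31629 W.
P_in = P_out/η = 31629/0.960 = 32947 W.
I_in = P_in/V_in = 32947/11000 = 3.00 A.

I_in ≈ 3.00 A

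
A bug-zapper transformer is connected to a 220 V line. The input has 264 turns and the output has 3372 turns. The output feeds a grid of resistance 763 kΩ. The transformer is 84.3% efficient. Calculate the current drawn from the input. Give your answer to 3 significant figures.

V_out = 220 × 3372/264 = 2810.0 V.
I_out = V_out/R = 2810.0/763000 = 0.0036828 A.
P_out = V_out I_out = 2810.0 × 0.0036828 = 10.349 W.
P_in = P_out/η = 10.349/0.843 = 12.276 W.
I_in = P_in/V_in = 12.276/220 = 0.0558 A.

I_in ≈ 0.0558 A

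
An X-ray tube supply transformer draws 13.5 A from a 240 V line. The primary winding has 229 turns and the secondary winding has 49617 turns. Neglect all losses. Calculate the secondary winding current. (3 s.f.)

I_s/I_p = N_p/N_s, so I_s = 13.5 × 229/49617 = 0.0623 A.

I_s ≈ 0.0623 A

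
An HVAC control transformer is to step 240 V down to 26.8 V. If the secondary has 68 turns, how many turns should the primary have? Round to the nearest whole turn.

N_p = 609 turns

N_p/N_s = V_p/V_s, so N_p = 68 × 240/26.8 = 609.0 ≈ 609 turns.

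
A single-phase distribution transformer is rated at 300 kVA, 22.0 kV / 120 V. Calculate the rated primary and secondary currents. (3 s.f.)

I_p ≈ 13.6 A, I_s ≈ 2500 A

I_p = S/V_p = 300000/22000 = 13.6 A.
I_s = S/V_s = 300000/120 = 2500 A.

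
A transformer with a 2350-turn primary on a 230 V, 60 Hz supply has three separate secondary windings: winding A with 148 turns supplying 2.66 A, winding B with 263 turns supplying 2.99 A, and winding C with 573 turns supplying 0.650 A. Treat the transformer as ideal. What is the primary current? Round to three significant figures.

V_A = 230 × 148/2350 = 14.485 V; V_B = 230 × 263/2350 = 25.740 V; V_C = 230 × 573/2350 = 56.081 V.
P_out = V_A I_A + V_B I_B + V_C I_C = 14.485×2.66 + 25.740×2.99 + 56.081×0.650 = 38.530 + 76.964 + 36.453 = 151.95 W.
Ideal ⇒ P_in = P_out, so I_p = P_out/V_p = 151.95/230 = 0.661 A.

I_p ≈ 0.661 A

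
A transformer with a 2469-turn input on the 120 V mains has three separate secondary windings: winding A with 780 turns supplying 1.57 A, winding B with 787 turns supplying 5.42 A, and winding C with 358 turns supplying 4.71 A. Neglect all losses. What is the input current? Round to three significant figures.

I_in ≈ 2.91 A

V_A = 120 × 780/2469 = 37.910 V; V_B = 120 × 787/2469 = 38.250 V; V_C = 120 × 358/2469 = 17.400 V.
P_out = V_A I_A + V_B I_B + V_C I_C = 37.910×1.57 + 38.250×5.42 + 17.400×4.71 = 59.519 + 207.32 + 81.953 = 348.79 W.
Ideal ⇒ P_in = P_out, so I_in = P_out/V_in = 348.79/120 = 2.91 A.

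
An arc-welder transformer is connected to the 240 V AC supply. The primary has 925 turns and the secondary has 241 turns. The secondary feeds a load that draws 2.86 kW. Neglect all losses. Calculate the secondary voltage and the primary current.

V_s ≈ 62.5 V, I_p ≈ 11.9 A

V_s = V_p × N_s/N_p = 240 × 241/925 = 62.530 V.
I_s = P/V_s = 2860/62.530 = 45.738 A.
I_p = I_s × N_s/N_p = 45.738 × 241/925 = 11.9 A.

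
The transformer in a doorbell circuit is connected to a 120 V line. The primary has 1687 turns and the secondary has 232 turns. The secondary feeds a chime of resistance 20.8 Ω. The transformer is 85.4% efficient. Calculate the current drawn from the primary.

V_s = 120 × 232/1687 = 16.503 V.
I_s = V_s/R = 16.503/20.8 = 0.79340 A.
P_out = V_s I_s = 16.503 × 0.79340 = 13.093 W.
P_in = P_out/η = 13.093/0.854 = 15.332 W.
I_p = P_in/V_p = 15.332/120 = 0.128 A.

I_p ≈ 0.128 A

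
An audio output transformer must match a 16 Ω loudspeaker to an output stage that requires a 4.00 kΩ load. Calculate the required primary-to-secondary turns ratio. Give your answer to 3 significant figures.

N_p/N_s ≈ 15.8

Z_p/Z_s = (N_p/N_s)², so N_p/N_s = √(4000/16) = √250 = 15.8.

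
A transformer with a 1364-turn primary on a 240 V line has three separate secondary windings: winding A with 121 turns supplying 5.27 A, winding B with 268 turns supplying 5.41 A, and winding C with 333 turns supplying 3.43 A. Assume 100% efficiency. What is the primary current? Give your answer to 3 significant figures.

V_A = 240 × 121/1364 = 21.290 V; V_B = 240 × 268/1364 = 47.155 V; V_C = 240 × 333/1364 = 58.592 V.
P_out = V_A I_A + V_B I_B + V_C I_C = 21.290×5.27 + 47.155×5.41 + 58.592×3.43 = 112.20 + 255.11 + 200.97 = 568.28 W.
Ideal ⇒ P_in = P_out, so I_p = P_out/V_p = 568.28/240 = 2.37 A.

I_p ≈ 2.37 A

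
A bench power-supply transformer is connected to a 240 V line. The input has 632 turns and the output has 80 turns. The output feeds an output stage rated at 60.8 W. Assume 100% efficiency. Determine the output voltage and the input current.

V_out ≈ 30.4 V, I_in ≈ 0.253 A

V_out = V_in × N_out/N_in = 240 × 80/632 = 30.380 V.
I_out = P/V_out = 60.8/30.380 = 2.0013 A.
I_in = I_out × N_out/N_in = 2.0013 × 80/632 = 0.253 A.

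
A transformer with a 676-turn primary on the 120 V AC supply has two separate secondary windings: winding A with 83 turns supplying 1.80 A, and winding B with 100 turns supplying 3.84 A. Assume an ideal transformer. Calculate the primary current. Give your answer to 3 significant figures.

V_A = 120 × 83/676 = 14.734 V; V_B = 120 × 100/676 = 17.751 V.
P_out = V_A I_A + V_B I_B = 14.734×1.80 + 17.751×3.84 = 26.521 + 68.166 = 94.686 W.
Ideal ⇒ P_in = P_out, so I_p = P_out/V_p = 94.686/120 = 0.789 A.

I_p ≈ 0.789 A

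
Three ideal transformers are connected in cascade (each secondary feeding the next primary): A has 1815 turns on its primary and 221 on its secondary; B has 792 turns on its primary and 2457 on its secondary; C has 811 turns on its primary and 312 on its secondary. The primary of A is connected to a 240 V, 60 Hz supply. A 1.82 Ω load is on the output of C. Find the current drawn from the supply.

I_supply ≈ 2.78 A

Secondary of A: V = 240.00 × 221/1815 = 29.223 V.
Secondary of B: V = 29.223 × 2457/792 = 90.658 V.
Secondary of C: V = 90.658 × 312/811 = 34.877 V.
I_load = 34.877/1.82 = 19.163 A, so P_out = 34.877 × 19.163 = 668.36 W.
All ideal ⇒ P_in = P_out, so I_supply = 668.36/240 = 2.78 A.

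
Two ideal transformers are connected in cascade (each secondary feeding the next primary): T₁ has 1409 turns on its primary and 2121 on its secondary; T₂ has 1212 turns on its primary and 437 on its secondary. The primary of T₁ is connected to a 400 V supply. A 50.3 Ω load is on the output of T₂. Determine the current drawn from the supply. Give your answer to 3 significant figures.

Secondary of T₁: V = 400.00 × 2121/1409 = 602.13 V.
Secondary of T₂: V = 602.13 × 437/1212 = 217.10 V.
I_load = 217.10/50.3 = 4.3162 A, so P_out = 217.10 × 4.3162 = 937.06 W.
All ideal ⇒ P_in = P_out, so I_supply = 937.06/400 = 2.34 A.

I_supply ≈ 2.34 A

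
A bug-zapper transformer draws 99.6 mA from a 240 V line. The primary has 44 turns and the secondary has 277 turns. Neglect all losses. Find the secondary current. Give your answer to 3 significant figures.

I_s ≈ 0.0158 A

I_s/I_p = N_p/N_s, so I_s = 0.0996 × 44/277 = 0.0158 A.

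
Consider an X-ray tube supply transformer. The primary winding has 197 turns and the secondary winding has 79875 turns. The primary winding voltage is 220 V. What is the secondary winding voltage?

V_s/V_p = N_s/N_p, so V_s = 220 × 79875/197 = 89200 V.

V_s ≈ 89200 V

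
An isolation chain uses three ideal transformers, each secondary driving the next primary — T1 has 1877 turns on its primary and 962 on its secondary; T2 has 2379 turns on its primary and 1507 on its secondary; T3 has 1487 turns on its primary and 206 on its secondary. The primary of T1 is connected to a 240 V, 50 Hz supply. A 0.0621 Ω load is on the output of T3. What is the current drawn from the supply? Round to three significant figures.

I_supply ≈ 7.82 A

After T1: V = 240.00 × 962/1877 = 123.00 V.
After T2: V = 123.00 × 1507/2379 = 77.919 V.
After T3: V = 77.919 × 206/1487 = 10.794 V.
I_load = 10.794/0.0621 = 173.82 A, so P_out = 10.794 × 173.82 = 1876.3 W.
All ideal ⇒ P_in = P_out, so I_supply = 1876.3/240 = 7.82 A.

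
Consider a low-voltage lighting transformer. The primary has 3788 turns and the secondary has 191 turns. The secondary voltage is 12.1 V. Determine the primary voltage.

V_p ≈ 240 V

V_p/V_s = N_p/N_s, so V_p = 12.1 × 3788/191 = 240 V.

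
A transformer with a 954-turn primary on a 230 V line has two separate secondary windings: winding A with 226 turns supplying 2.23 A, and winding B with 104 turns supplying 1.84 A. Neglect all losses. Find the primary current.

I_p ≈ 0.729 A

V_A = 230 × 226/954 = 54.486 V; V_B = 230 × 104/954 = 25.073 V.
P_out = V_A I_A + V_B I_B = 54.486×2.23 + 25.073×1.84 = 121.50 + 46.135 = 167.64 W.
Ideal ⇒ P_in = P_out, so I_p = P_out/V_p = 167.64/230 = 0.729 A.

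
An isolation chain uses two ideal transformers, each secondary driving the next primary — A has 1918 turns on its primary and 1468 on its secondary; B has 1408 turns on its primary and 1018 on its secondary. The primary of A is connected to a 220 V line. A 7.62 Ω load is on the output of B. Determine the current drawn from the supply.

Secondary of A: V = 220.00 × 1468/1918 = 168.38 V.
Secondary of B: V = 168.38 × 1018/1408 = 121.74 V.
I_load = 121.74/7.62 = 15.977 A, so P_out = 121.74 × 15.977 = 1945.1 W.
All ideal ⇒ P_in = P_out, so I_supply = 1945.1/220 = 8.84 A.

I_supply ≈ 8.84 A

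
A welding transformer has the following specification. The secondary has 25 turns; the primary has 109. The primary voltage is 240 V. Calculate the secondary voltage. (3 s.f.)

V_s/V_p = N_s/N_p, so V_s = 240 × 25/109 = 55.0 V.

V_s ≈ 55.0 V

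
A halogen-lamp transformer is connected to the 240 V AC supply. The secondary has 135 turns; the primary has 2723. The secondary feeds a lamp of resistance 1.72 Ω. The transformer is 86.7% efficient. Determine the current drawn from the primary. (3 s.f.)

I_p ≈ 0.396 A

V_s = 240 × 135/2723 = 11.899 V.
I_s = V_s/R = 11.899/1.72 = 6.9178 A.
P_out = V_s I_s = 11.899 × 6.9178 = 82.313 W.
P_in = P_out/η = 82.313/0.867 = 94.940 W.
I_p = P_in/V_p = 94.940/240 = 0.396 A.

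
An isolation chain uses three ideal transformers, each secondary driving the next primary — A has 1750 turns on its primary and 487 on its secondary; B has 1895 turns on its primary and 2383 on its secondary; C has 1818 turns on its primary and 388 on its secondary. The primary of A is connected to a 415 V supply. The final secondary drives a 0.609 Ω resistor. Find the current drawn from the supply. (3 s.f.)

I_supply ≈ 3.80 A

Secondary of A: V = 415.00 × 487/1750 = 115.49 V.
Secondary of B: V = 115.49 × 2383/1895 = 145.23 V.
Secondary of C: V = 145.23 × 388/1818 = 30.995 V.
I_load = 30.995/0.609 = 50.895 A, so P_out = 30.995 × 50.895 = 1577.5 W.
All ideal ⇒ P_in = P_out, so I_supply = 1577.5/415 = 3.80 A.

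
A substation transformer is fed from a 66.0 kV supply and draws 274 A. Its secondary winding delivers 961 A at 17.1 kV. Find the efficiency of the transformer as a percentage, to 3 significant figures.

P_in = 66000 × 274 = 1.80840×10^7 W.
P_out = 17100 × 961 = 1.64331×10^7 W.
η = P_out/P_in = 1.64331×10^7/(1.80840×10^7) = 0.909.

η ≈ 90.9%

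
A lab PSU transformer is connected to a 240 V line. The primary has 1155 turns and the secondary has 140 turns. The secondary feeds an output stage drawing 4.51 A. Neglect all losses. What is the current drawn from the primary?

I_p ≈ 0.547 A

For an ideal transformer I_p N_p = I_s N_s, so I_p = 4.51 × 140/1155 = 0.547 A.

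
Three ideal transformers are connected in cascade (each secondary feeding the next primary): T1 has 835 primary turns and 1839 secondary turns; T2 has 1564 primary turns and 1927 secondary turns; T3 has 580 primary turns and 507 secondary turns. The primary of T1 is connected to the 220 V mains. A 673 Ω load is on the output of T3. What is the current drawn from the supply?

I_supply ≈ 1.84 A

Secondary of T1: V = 220.00 × 1839/835 = 484.53 V.
Secondary of T2: V = 484.53 × 1927/1564 = 596.98 V.
Secondary of T3: V = 596.98 × 507/580 = 521.85 V.
I_load = 521.85/673 = 0.77540 A, so P_out = 521.85 × 0.77540 = 404.64 W.
All ideal ⇒ P_in = P_out, so I_supply = 404.64/220 = 1.84 A.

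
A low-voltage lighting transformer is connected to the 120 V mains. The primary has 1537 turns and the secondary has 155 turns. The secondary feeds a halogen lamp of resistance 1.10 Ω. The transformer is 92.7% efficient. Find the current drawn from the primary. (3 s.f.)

I_p ≈ 1.20 A

V_s = 120 × 155/1537 = 12.101 V.
I_s = V_s/R = 12.101/1.10 = 11.001 A.
P_out = V_s I_s = 12.101 × 11.001 = 133.13 W.
P_in = P_out/η = 133.13/0.927 = 143.62 W.
I_p = P_in/V_p = 143.62/120 = 1.20 A.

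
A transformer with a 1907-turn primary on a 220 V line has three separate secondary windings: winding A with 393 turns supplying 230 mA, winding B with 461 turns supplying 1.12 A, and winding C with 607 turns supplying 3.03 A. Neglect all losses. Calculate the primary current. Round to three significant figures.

I_p ≈ 1.28 A

V_A = 220 × 393/1907 = 45.338 V; V_B = 220 × 461/1907 = 53.183 V; V_C = 220 × 607/1907 = 70.026 V.
P_out = V_A I_A + V_B I_B + V_C I_C = 45.338×0.230 + 53.183×1.12 + 70.026×3.03 = 10.428 + 59.565 + 212.18 = 282.17 W.
Ideal ⇒ P_in = P_out, so I_p = P_out/V_p = 282.17/220 = 1.28 A.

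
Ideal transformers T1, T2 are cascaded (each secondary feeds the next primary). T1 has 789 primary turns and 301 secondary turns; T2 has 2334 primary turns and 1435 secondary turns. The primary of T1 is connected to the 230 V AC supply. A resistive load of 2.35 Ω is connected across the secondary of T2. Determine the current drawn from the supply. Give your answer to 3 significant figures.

Secondary of T1: V = 230.00 × 301/789 = 87.744 V.
Secondary of T2: V = 87.744 × 1435/2334 = 53.947 V.
I_load = 53.947/2.35 = 22.956 A, so P_out = 53.947 × 22.956 = 1238.4 W.
All ideal ⇒ P_in = P_out, so I_supply = 1238.4/230 = 5.38 A.

I_supply ≈ 5.38 A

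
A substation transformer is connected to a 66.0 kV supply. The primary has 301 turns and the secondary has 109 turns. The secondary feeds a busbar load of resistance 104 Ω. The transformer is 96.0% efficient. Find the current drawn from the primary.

I_p ≈ 86.7 A

V_s = 66000 × 109/301 = 23900 V.
I_s = V_s/R = 23900/104 = 229.81 A.
P_out = V_s I_s = 23900 × 229.81 = 5.4926×10^6 W.
P_in = P_out/η = 5.4926×10^6/0.960 = 5.7214×10^6 W.
I_p = P_in/V_p = 5.7214×10^6/66000 = 86.7 A.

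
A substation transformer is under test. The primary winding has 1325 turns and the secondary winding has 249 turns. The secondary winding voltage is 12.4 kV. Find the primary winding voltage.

V_p/V_s = N_p/N_s, so V_p = 12400 × 1325/249 = 66000 V.

V_p ≈ 66000 V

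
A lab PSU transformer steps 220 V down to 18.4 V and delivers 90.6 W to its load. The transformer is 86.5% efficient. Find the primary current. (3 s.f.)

I_p ≈ 0.476 A

P_in = P_out/η = 90.6/0.865 = 104.74 W.
I_p = P_in/V_p = 104.74/220 = 0.476 A.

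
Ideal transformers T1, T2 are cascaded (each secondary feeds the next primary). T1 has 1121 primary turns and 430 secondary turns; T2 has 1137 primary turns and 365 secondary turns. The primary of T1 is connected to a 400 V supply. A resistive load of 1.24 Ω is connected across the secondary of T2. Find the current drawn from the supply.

I_supply ≈ 4.89 A

Secondary of T1: V = 400.00 × 430/1121 = 153.43 V.
Secondary of T2: V = 153.43 × 365/1137 = 49.256 V.
I_load = 49.256/1.24 = 39.722 A, so P_out = 49.256 × 39.722 = 1956.5 W.
All ideal ⇒ P_in = P_out, so I_supply = 1956.5/400 = 4.89 A.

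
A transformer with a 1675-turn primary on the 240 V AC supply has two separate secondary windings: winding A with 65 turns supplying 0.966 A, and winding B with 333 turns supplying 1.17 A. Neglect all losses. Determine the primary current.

V_A = 240 × 65/1675 = 9.3134 V; V_B = 240 × 333/1675 = 47.713 V.
P_out = V_A I_A + V_B I_B = 9.3134×0.966 + 47.713×1.17 = 8.9968 + 55.825 = 64.821 W.
Ideal ⇒ P_in = P_out, so I_p = P_out/V_p = 64.821/240 = 0.270 A.

I_p ≈ 0.270 A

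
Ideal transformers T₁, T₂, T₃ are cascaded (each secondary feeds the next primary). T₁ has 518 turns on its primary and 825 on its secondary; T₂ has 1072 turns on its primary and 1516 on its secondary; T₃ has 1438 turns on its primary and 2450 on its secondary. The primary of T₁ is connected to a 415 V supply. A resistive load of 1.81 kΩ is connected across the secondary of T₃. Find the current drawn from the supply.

After T₁: V = 415.00 × 825/518 = 660.96 V.
After T₂: V = 660.96 × 1516/1072 = 934.71 V.
After T₃: V = 934.71 × 2450/1438 = 1592.5 V.
I_load = 1592.5/1810 = 0.87984 A, so P_out = 1592.5 × 0.87984 = 1401.2 W.
All ideal ⇒ P_in = P_out, so I_supply = 1401.2/415 = 3.38 A.

I_supply ≈ 3.38 A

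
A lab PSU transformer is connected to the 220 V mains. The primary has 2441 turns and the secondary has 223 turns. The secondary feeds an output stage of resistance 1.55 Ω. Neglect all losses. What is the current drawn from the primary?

I_p ≈ 1.18 A

V_s = V_p × N_s/N_p = 220 × 223/2441 = 20.098 V.
I_s = V_s/R = 20.098/1.55 = 12.967 A.
For an ideal transformer I_p N_p = I_s N_s, so I_p = 12.967 × 223/2441 = 1.18 A.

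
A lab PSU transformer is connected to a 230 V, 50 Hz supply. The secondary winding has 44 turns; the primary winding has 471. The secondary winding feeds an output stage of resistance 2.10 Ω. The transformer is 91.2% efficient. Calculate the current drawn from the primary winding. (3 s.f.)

I_p ≈ 1.05 A

V_s = 230 × 44/471 = 21.486 V.
I_s = V_s/R = 21.486/2.10 = 10.232 A.
P_out = V_s I_s = 21.486 × 10.232 = 219.84 W.
P_in = P_out/η = 219.84/0.912 = 241.05 W.
I_p = P_in/V_p = 241.05/230 = 1.05 A.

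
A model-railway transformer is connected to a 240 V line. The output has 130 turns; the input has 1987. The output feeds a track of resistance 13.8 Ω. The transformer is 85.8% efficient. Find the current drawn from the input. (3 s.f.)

I_in ≈ 0.0868 A

V_out = 240 × 130/1987 = 15.702 V.
I_out = V_out/R = 15.702/13.8 = 1.1378 A.
P_out = V_out I_out = 15.702 × 1.1378 = 17.866 W.
P_in = P_out/η = 17.866/0.858 = 20.823 W.
I_in = P_in/V_in = 20.823/240 = 0.0868 A.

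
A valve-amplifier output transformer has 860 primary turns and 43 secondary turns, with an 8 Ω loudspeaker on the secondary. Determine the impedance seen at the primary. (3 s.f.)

Z_p ≈ 3200 Ω

Z_p = (N_p/N_s)² × Z_s = (860/43)² × 8 = 3200 Ω.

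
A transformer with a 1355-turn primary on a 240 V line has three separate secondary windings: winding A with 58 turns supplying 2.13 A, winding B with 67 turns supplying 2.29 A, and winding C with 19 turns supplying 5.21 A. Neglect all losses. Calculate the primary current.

V_A = 240 × 58/1355 = 10.273 V; V_B = 240 × 67/1355 = 11.867 V; V_C = 240 × 19/1355 = 3.3653 V.
P_out = V_A I_A + V_B I_B + V_C I_C = 10.273×2.13 + 11.867×2.29 + 3.3653×5.21 = 21.882 + 27.176 + 17.533 = 66.591 W.
Ideal ⇒ P_in = P_out, so I_p = P_out/V_p = 66.591/240 = 0.277 A.

I_p ≈ 0.277 A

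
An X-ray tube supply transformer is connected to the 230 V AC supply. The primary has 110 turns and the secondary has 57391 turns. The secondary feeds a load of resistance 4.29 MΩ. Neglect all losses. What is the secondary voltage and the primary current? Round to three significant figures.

V_s ≈ 120000 V, I_p ≈ 14.6 A

V_s = V_p × N_s/N_p = 230 × 57391/110 = 120000 V.
I_s = V_s/R = 120000/(4.29×10^6) = 0.027972 A.
I_p = I_s × N_s/N_p = 0.027972 × 57391/110 = 14.6 A.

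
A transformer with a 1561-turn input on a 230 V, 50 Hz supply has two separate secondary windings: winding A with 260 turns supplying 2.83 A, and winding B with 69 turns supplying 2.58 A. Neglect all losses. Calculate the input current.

V_A = 230 × 260/1561 = 38.309 V; V_B = 230 × 69/1561 = 10.167 V.
P_out = V_A I_A + V_B I_B = 38.309×2.83 + 10.167×2.58 = 108.41 + 26.230 = 134.64 W.
Ideal ⇒ P_in = P_out, so I_in = P_out/V_in = 134.64/230 = 0.585 A.

I_in ≈ 0.585 A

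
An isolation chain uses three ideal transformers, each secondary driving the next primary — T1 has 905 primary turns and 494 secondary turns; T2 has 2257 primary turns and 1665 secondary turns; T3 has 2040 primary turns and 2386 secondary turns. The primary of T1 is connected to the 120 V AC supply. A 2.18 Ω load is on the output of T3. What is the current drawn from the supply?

I_supply ≈ 12.2 A

After T1: V = 120.00 × 494/905 = 65.503 V.
After T2: V = 65.503 × 1665/2257 = 48.322 V.
After T3: V = 48.322 × 2386/2040 = 56.517 V.
I_load = 56.517/2.18 = 25.925 A, so P_out = 56.517 × 25.925 = 1465.2 W.
All ideal ⇒ P_in = P_out, so I_supply = 1465.2/120 = 12.2 A.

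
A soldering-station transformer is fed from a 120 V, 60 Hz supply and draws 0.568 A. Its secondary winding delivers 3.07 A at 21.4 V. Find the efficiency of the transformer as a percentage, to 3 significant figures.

η ≈ 96.4%

P_in = 120 × 0.568 = 68.1600 W.
P_out = 21.4 × 3.07 = 65.6980 W.
η = P_out/P_in = 65.6980/68.1600 = 0.964.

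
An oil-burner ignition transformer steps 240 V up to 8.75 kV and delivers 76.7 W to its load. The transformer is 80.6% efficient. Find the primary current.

P_in = P_out/η = 76.7/0.806 = 95.161 W.
I_p = P_in/V_p = 95.161/240 = 0.397 A.

I_p ≈ 0.397 A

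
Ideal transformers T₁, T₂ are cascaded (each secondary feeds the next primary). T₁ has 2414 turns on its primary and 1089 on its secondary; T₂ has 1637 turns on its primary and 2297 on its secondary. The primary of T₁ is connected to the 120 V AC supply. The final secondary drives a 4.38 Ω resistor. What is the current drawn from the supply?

Secondary of T₁: V = 120.00 × 1089/2414 = 54.134 V.
Secondary of T₂: V = 54.134 × 2297/1637 = 75.960 V.
I_load = 75.960/4.38 = 17.342 A, so P_out = 75.960 × 17.342 = 1317.3 W.
All ideal ⇒ P_in = P_out, so I_supply = 1317.3/120 = 11.0 A.

I_supply ≈ 11.0 A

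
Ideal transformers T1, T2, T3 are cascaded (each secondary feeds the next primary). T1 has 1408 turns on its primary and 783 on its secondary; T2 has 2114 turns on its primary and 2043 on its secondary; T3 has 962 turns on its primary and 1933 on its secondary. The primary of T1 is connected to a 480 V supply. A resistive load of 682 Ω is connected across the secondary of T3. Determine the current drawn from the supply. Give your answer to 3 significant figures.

Secondary of T1: V = 480.00 × 783/1408 = 266.93 V.
Secondary of T2: V = 266.93 × 2043/2114 = 257.97 V.
Secondary of T3: V = 257.97 × 1933/962 = 518.35 V.
I_load = 518.35/682 = 0.76004 A, so P_out = 518.35 × 0.76004 = 393.96 W.
All ideal ⇒ P_in = P_out, so I_supply = 393.96/480 = 0.821 A.

I_supply ≈ 0.821 A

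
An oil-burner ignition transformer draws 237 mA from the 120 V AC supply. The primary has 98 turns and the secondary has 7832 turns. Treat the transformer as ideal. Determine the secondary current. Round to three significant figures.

I_s ≈ 0.00297 A

I_s/I_p = N_p/N_s, so I_s = 0.237 × 98/7832 = 0.00297 A.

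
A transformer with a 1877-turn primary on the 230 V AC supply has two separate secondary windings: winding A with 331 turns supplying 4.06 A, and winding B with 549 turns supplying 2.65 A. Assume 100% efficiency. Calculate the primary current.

I_p ≈ 1.49 A

V_A = 230 × 331/1877 = 40.559 V; V_B = 230 × 549/1877 = 67.272 V.
P_out = V_A I_A + V_B I_B = 40.559×4.06 + 67.272×2.65 = 164.67 + 178.27 = 342.94 W.
Ideal ⇒ P_in = P_out, so I_p = P_out/V_p = 342.94/230 = 1.49 A.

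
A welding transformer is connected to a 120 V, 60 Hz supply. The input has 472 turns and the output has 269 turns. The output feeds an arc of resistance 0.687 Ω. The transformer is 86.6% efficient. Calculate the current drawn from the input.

V_out = 120 × 269/472 = 68.390 V.
I_out = V_out/R = 68.390/0.687 = 99.549 A.
P_out = V_out I_out = 68.390 × 99.549 = 6808.1 W.
P_in = P_out/η = 6808.1/0.866 = 7861.6 W.
I_in = P_in/V_in = 7861.6/120 = 65.5 A.

I_in ≈ 65.5 A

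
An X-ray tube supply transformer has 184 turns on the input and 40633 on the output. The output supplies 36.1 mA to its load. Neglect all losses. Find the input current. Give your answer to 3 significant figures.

For an ideal transformer I_in/I_out = N_out/N_in, so I_in = 0.0361 × 40633/184 = 7.97 A.

I_in ≈ 7.97 A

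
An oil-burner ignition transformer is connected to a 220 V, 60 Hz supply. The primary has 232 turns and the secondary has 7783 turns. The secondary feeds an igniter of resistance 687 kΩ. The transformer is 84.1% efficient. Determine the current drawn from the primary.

I_p ≈ 0.429 A

V_s = 220 × 7783/232 = 7380.4 V.
I_s = V_s/R = 7380.4/687000 = 0.010743 A.
P_out = V_s I_s = 7380.4 × 0.010743 = 79.288 W.
P_in = P_out/η = 79.288/0.841 = 94.278 W.
I_p = P_in/V_p = 94.278/220 = 0.429 A.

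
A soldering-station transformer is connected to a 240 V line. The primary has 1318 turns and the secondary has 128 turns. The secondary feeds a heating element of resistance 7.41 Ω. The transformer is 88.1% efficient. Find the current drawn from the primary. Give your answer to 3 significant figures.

I_p ≈ 0.347 A

V_s = 240 × 128/1318 = 23.308 V.
I_s = V_s/R = 23.308/7.41 = 3.1455 A.
P_out = V_s I_s = 23.308 × 3.1455 = 73.315 W.
P_in = P_out/η = 73.315/0.881 = 83.218 W.
I_p = P_in/V_p = 83.218/240 = 0.347 A.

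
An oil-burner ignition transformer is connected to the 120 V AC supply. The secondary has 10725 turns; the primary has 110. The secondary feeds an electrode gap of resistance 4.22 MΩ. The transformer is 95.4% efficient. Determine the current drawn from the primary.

V_s = 120 × 10725/110 = 11700 V.
I_s = V_s/R = 11700/(4.22×10^6) = 0.0027725 A.
P_out = V_s I_s = 11700 × 0.0027725 = 32.438 W.
P_in = P_out/η = 32.438/0.954 = 34.003 W.
I_p = P_in/V_p = 34.003/120 = 0.283 A.

I_p ≈ 0.283 A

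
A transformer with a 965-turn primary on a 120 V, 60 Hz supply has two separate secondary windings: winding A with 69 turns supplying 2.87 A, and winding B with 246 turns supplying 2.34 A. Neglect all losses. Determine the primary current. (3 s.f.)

I_p ≈ 0.802 A

V_A = 120 × 69/965 = 8.5803 V; V_B = 120 × 246/965 = 30.591 V.
P_out = V_A I_A + V_B I_B = 8.5803×2.87 + 30.591×2.34 = 24.625 + 71.582 = 96.208 W.
Ideal ⇒ P_in = P_out, so I_p = P_out/V_p = 96.208/120 = 0.802 A.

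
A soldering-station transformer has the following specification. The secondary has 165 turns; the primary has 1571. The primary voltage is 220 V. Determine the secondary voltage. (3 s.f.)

V_s/V_p = N_s/N_p, so V_s = 220 × 165/1571 = 23.1 V.

V_s ≈ 23.1 V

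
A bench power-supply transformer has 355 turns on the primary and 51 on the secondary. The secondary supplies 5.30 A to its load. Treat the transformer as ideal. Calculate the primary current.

I_p ≈ 0.761 A

For an ideal transformer I_p/I_s = N_s/N_p, so I_p = 5.30 × 51/355 = 0.761 A.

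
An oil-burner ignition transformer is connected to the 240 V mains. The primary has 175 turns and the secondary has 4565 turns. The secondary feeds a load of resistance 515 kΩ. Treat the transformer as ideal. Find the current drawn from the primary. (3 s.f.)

V_s = V_p × N_s/N_p = 240 × 4565/175 = 6260.6 V.
I_s = V_s/R = 6260.6/515000 = 0.012156 A.
For an ideal transformer I_p N_p = I_s N_s, so I_p = 0.012156 × 4565/175 = 0.317 A.

I_p ≈ 0.317 A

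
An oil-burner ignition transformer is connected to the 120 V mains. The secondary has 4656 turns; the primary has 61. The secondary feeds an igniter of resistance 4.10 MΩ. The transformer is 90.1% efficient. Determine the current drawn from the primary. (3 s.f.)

V_s = 120 × 4656/61 = 9159.3 V.
I_s = V_s/R = 9159.3/(4.10×10^6) = 0.0022340 A.
P_out = V_s I_s = 9159.3 × 0.0022340 = 20.462 W.
P_in = P_out/η = 20.462/0.901 = 22.710 W.
I_p = P_in/V_p = 22.710/120 = 0.189 A.

I_p ≈ 0.189 A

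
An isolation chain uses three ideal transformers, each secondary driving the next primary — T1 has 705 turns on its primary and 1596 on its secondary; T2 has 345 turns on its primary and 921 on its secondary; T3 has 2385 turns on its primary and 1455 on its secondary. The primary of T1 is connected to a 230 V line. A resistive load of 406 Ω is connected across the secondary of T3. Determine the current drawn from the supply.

Secondary of T1: V = 230.00 × 1596/705 = 520.68 V.
Secondary of T2: V = 520.68 × 921/345 = 1390.0 V.
Secondary of T3: V = 1390.0 × 1455/2385 = 847.98 V.
I_load = 847.98/406 = 2.0886 A, so P_out = 847.98 × 2.0886 = 1771.1 W.
All ideal ⇒ P_in = P_out, so I_supply = 1771.1/230 = 7.70 A.

I_supply ≈ 7.70 A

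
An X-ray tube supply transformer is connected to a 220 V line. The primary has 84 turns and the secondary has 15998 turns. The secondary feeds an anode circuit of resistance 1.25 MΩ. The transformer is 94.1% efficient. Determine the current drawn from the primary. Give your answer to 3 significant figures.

I_p ≈ 6.78 A

V_s = 220 × 15998/84 = 41900 V.
I_s = V_s/R = 41900/(1.25×10^6) = 0.033520 A.
P_out = V_s I_s = 41900 × 0.033520 = 1404.5 W.
P_in = P_out/η = 1404.5/0.941 = 1492.5 W.
I_p = P_in/V_p = 1492.5/220 = 6.78 A.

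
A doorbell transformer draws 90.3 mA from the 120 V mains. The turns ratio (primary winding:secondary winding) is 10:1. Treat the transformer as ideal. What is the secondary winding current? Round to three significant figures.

I_s ≈ 0.903 A

I_s/I_p = N_p/N_s, so I_s = 0.0903 × 10/1 = 0.903 A.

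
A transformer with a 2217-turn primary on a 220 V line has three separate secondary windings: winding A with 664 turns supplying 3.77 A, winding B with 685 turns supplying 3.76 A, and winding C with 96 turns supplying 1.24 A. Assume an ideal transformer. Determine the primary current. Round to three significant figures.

I_p ≈ 2.34 A

V_A = 220 × 664/2217 = 65.891 V; V_B = 220 × 685/2217 = 67.975 V; V_C = 220 × 96/2217 = 9.5264 V.
P_out = V_A I_A + V_B I_B + V_C I_C = 65.891×3.77 + 67.975×3.76 + 9.5264×1.24 = 248.41 + 255.59 + 11.813 = 515.81 W.
Ideal ⇒ P_in = P_out, so I_p = P_out/V_p = 515.81/220 = 2.34 A.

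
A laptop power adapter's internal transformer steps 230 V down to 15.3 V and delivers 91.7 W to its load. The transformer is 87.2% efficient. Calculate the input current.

P_in = P_out/η = 91.7/0.872 = 105.16 W.
I_in = P_in/V_in = 105.16/230 = 0.457 A.

I_in ≈ 0.457 A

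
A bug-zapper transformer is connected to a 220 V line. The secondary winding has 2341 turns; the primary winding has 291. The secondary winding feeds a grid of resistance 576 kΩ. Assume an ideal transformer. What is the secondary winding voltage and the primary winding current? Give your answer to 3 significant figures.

V_s ≈ 1770 V, I_p ≈ 0.0247 A

V_s = V_p × N_s/N_p = 220 × 2341/291 = 1769.8 V.
I_s = V_s/R = 1769.8/576000 = 0.0030726 A.
I_p = I_s × N_s/N_p = 0.0030726 × 2341/291 = 0.0247 A.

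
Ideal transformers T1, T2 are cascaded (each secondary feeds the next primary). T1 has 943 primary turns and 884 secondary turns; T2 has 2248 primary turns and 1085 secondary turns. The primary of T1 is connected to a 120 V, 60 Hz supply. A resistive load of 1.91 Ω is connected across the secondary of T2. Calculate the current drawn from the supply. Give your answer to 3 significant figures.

After T1: V = 120.00 × 884/943 = 112.49 V.
After T2: V = 112.49 × 1085/2248 = 54.294 V.
I_load = 54.294/1.91 = 28.426 A, so P_out = 54.294 × 28.426 = 1543.4 W.
All ideal ⇒ P_in = P_out, so I_supply = 1543.4/120 = 12.9 A.

I_supply ≈ 12.9 A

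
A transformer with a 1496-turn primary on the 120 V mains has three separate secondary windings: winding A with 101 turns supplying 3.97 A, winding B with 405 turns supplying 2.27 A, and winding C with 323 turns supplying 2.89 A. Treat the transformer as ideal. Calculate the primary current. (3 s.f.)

I_p ≈ 1.51 A

V_A = 120 × 101/1496 = 8.1016 V; V_B = 120 × 405/1496 = 32.487 V; V_C = 120 × 323/1496 = 25.909 V.
P_out = V_A I_A + V_B I_B + V_C I_C = 8.1016×3.97 + 32.487×2.27 + 25.909×2.89 = 32.163 + 73.745 + 74.877 = 180.79 W.
Ideal ⇒ P_in = P_out, so I_p = P_out/V_p = 180.79/120 = 1.51 A.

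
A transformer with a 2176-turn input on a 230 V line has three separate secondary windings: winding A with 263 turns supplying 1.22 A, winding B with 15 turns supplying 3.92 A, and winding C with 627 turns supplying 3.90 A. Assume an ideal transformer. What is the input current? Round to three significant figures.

V_A = 230 × 263/2176 = 27.799 V; V_B = 230 × 15/2176 = 1.5855 V; V_C = 230 × 627/2176 = 66.273 V.
P_out = V_A I_A + V_B I_B + V_C I_C = 27.799×1.22 + 1.5855×3.92 + 66.273×3.90 = 33.914 + 6.2151 + 258.46 = 298.59 W.
Ideal ⇒ P_in = P_out, so I_in = P_out/V_in = 298.59/230 = 1.30 A.

I_in ≈ 1.30 A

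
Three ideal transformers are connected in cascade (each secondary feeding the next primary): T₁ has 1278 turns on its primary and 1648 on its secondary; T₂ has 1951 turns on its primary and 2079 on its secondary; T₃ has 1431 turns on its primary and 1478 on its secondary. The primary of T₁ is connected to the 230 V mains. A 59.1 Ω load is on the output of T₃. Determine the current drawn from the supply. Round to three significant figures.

I_supply ≈ 7.84 A

Secondary of T₁: V = 230.00 × 1648/1278 = 296.59 V.
Secondary of T₂: V = 296.59 × 2079/1951 = 316.05 V.
Secondary of T₃: V = 316.05 × 1478/1431 = 326.43 V.
I_load = 326.43/59.1 = 5.5233 A, so P_out = 326.43 × 5.5233 = 1803.0 W.
All ideal ⇒ P_in = P_out, so I_supply = 1803.0/230 = 7.84 A.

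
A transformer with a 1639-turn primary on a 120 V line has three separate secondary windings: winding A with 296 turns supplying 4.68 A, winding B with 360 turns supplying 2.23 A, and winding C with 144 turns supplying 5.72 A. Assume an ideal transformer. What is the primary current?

V_A = 120 × 296/1639 = 21.672 V; V_B = 120 × 360/1639 = 26.358 V; V_C = 120 × 144/1639 = 10.543 V.
P_out = V_A I_A + V_B I_B + V_C I_C = 21.672×4.68 + 26.358×2.23 + 10.543×5.72 = 101.42 + 58.777 + 60.306 = 220.51 W.
Ideal ⇒ P_in = P_out, so I_p = P_out/V_p = 220.51/120 = 1.84 A.

I_p ≈ 1.84 A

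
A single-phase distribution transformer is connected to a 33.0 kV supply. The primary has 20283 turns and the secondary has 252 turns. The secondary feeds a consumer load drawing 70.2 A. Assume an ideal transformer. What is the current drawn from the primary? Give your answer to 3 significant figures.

For an ideal transformer I_p N_p = I_s N_s, so I_p = 70.2 × 252/20283 = 0.872 A.

I_p ≈ 0.872 A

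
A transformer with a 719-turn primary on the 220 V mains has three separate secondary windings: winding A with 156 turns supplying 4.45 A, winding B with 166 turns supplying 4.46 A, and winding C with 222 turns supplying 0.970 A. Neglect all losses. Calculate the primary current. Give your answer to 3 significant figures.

V_A = 220 × 156/719 = 47.733 V; V_B = 220 × 166/719 = 50.793 V; V_C = 220 × 222/719 = 67.928 V.
P_out = V_A I_A + V_B I_B + V_C I_C = 47.733×4.45 + 50.793×4.46 + 67.928×0.970 = 212.41 + 226.54 + 65.890 = 504.84 W.
Ideal ⇒ P_in = P_out, so I_p = P_out/V_p = 504.84/220 = 2.29 A.

I_p ≈ 2.29 A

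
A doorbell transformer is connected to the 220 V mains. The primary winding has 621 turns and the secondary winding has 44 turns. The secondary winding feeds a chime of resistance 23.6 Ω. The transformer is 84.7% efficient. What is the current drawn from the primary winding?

V_s = 220 × 44/621 = 15.588 V.
I_s = V_s/R = 15.588/23.6 = 0.66050 A.
P_out = V_s I_s = 15.588 × 0.66050 = 10.296 W.
P_in = P_out/η = 10.296/0.847 = 12.155 W.
I_p = P_in/V_p = 12.155/220 = 0.0553 A.

I_p ≈ 0.0553 A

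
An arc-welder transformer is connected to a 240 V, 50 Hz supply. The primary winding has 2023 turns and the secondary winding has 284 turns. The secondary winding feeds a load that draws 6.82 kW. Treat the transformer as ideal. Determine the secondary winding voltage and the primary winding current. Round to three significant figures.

V_s ≈ 33.7 V, I_p ≈ 28.4 A

V_s = V_p × N_s/N_p = 240 × 284/2023 = 33.693 V.
I_s = P/V_s = 6820/33.693 = 202.42 A.
I_p = I_s × N_s/N_p = 202.42 × 284/2023 = 28.4 A.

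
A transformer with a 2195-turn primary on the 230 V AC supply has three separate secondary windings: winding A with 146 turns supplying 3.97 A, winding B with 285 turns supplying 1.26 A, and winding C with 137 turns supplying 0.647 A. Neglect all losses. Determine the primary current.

I_p ≈ 0.468 A

V_A = 230 × 146/2195 = 15.298 V; V_B = 230 × 285/2195 = 29.863 V; V_C = 230 × 137/2195 = 14.355 V.
P_out = V_A I_A + V_B I_B + V_C I_C = 15.298×3.97 + 29.863×1.26 + 14.355×0.647 = 60.735 + 37.628 + 9.2879 = 107.65 W.
Ideal ⇒ P_in = P_out, so I_p = P_out/V_p = 107.65/230 = 0.468 A.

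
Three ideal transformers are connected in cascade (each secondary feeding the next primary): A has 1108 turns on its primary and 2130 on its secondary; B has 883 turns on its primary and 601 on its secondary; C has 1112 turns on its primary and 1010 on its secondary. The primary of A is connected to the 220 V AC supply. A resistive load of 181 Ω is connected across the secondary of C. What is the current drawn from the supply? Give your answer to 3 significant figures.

Secondary of A: V = 220.00 × 2130/1108 = 422.92 V.
Secondary of B: V = 422.92 × 601/883 = 287.86 V.
Secondary of C: V = 287.86 × 1010/1112 = 261.45 V.
I_load = 261.45/181 = 1.4445 A, so P_out = 261.45 × 1.4445 = 377.67 W.
All ideal ⇒ P_in = P_out, so I_supply = 377.67/220 = 1.72 A.

I_supply ≈ 1.72 A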